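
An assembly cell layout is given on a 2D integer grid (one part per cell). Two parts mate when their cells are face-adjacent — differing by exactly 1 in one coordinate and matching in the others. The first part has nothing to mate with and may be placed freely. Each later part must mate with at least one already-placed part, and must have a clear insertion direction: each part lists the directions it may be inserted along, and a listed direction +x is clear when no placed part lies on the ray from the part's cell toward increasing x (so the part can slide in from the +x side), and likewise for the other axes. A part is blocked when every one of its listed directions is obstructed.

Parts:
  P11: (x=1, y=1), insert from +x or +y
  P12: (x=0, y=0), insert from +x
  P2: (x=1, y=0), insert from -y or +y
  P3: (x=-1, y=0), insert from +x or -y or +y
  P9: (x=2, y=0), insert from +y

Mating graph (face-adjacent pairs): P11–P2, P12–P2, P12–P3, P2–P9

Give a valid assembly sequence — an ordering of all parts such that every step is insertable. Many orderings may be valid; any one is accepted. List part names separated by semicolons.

P12; P3; P2; P9; P11

1. P12@(0, 0) [+x clear] — {P12}
2. P3@(-1, 0) [-y clear] — {P12, P3}
3. P2@(1, 0) [-y clear] — {P12, P2, P3}
4. P9@(2, 0) [+y clear] — {P12, P2, P3, P9}
5. P11@(1, 1) [+x clear] — {P11, P12, P2, P3, P9}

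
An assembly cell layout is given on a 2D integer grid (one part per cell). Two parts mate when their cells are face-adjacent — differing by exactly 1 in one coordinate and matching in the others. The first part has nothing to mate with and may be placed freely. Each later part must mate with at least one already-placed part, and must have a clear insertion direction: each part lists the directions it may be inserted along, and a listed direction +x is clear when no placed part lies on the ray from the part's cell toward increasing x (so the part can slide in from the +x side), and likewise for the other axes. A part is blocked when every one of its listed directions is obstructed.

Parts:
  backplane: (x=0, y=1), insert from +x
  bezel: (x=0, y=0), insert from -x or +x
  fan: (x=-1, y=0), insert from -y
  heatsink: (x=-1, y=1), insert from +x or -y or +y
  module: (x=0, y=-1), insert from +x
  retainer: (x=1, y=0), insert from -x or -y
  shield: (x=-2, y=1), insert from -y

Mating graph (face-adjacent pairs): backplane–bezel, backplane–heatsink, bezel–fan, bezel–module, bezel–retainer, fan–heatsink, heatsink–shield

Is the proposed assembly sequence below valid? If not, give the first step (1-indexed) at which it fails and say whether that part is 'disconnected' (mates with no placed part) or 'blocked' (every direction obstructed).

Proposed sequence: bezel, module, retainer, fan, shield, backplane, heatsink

1. bezel@(0, 0) [-x clear] — {bezel}
2. module@(0, -1) [+x clear] — {bezel, module}
3. retainer@(1, 0) [-y clear] — {bezel, module, retainer}
4. fan@(-1, 0) [-y clear] — {bezel, fan, module, retainer}
5. shield@(-2, 1) — no placed neighbour ⇒ disconnected

Invalid at step 5 (disconnected)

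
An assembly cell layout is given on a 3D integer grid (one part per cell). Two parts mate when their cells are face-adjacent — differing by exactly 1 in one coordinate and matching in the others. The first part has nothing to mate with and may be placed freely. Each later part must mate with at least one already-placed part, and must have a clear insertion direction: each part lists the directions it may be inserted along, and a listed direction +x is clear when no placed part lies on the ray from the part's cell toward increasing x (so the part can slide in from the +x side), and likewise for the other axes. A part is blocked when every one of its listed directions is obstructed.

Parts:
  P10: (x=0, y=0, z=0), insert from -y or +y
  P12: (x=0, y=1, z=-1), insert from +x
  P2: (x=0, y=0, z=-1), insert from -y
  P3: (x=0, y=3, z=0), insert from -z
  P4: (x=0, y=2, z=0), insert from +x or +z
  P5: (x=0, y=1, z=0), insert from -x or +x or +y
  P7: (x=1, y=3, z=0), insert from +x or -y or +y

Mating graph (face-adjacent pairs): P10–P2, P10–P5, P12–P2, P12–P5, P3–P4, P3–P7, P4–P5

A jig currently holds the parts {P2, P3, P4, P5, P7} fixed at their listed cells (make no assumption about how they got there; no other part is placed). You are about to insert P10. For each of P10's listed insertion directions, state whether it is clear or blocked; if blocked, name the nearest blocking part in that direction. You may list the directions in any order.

+y: blocked by P5; -y: clear

-y: ray from P10(0, 0, 0) has no placed part ⇒ clear
+y: nearest on ray is P5@(0, 1, 0) ⇒ blocked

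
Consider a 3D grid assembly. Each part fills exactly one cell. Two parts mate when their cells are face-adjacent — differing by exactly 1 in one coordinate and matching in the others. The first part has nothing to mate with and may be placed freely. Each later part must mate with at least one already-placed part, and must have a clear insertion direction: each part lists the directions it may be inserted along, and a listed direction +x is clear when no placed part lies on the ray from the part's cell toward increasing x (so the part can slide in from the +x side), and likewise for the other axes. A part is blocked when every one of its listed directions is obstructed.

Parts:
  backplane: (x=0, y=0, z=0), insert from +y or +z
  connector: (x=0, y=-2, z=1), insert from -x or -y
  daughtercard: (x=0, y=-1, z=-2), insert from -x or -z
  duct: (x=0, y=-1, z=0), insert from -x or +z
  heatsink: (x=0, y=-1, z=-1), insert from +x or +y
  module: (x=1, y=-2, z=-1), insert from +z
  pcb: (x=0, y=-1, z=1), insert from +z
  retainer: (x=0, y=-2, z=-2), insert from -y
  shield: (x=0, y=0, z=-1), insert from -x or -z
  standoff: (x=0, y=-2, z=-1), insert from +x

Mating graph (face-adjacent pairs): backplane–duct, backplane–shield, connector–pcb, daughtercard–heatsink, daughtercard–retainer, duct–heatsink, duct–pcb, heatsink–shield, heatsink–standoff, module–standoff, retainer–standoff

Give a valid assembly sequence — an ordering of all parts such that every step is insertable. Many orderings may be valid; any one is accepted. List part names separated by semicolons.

retainer; daughtercard; heatsink; duct; shield; pcb; connector; backplane; standoff; module

1. retainer@(0, -2, -2) [-y clear] — {retainer}
2. daughtercard@(0, -1, -2) [-x clear] — {daughtercard, retainer}
3. heatsink@(0, -1, -1) [+x clear] — {daughtercard, heatsink, retainer}
4. duct@(0, -1, 0) [-x clear] — {daughtercard, duct, heatsink, retainer}
5. shield@(0, 0, -1) [-x clear] — {daughtercard, duct, heatsink, retainer, shield}
6. pcb@(0, -1, 1) [+z clear] — {daughtercard, duct, heatsink, pcb, retainer, shield}
7. connector@(0, -2, 1) [-x clear] — {connector, daughtercard, duct, heatsink, pcb, retainer, shield}
8. backplane@(0, 0, 0) [+y clear] — {backplane, connector, daughtercard, duct, heatsink, pcb, retainer, shield}
9. standoff@(0, -2, -1) [+x clear] — {backplane, connector, daughtercard, duct, heatsink, pcb, retainer, shield, standoff}
10. module@(1, -2, -1) [+z clear] — {backplane, connector, daughtercard, duct, heatsink, module, pcb, retainer, shield, standoff}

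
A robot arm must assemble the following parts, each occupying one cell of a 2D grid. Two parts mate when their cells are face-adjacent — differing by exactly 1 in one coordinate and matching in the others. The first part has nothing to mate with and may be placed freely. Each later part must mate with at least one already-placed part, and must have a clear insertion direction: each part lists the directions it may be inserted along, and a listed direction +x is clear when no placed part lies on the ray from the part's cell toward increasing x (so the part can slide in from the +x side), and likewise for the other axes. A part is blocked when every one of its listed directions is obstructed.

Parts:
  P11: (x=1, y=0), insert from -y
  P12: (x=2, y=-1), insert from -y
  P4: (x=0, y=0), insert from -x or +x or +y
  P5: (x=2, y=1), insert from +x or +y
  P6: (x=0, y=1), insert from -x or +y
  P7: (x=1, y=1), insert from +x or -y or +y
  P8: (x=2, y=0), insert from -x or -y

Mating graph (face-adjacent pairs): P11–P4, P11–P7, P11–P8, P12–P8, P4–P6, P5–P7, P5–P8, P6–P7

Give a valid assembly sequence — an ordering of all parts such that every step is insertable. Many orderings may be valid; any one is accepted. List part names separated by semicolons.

1. P6@(0, 1) [-x clear] — {P6}
2. P4@(0, 0) [-x clear] — {P4, P6}
3. P11@(1, 0) [-y clear] — {P11, P4, P6}
4. P7@(1, 1) [+x clear] — {P11, P4, P6, P7}
5. P5@(2, 1) [+x clear] — {P11, P4, P5, P6, P7}
6. P8@(2, 0) [-y clear] — {P11, P4, P5, P6, P7, P8}
7. P12@(2, -1) [-y clear] — {P11, P12, P4, P5, P6, P7, P8}

P6; P4; P11; P7; P5; P8; P12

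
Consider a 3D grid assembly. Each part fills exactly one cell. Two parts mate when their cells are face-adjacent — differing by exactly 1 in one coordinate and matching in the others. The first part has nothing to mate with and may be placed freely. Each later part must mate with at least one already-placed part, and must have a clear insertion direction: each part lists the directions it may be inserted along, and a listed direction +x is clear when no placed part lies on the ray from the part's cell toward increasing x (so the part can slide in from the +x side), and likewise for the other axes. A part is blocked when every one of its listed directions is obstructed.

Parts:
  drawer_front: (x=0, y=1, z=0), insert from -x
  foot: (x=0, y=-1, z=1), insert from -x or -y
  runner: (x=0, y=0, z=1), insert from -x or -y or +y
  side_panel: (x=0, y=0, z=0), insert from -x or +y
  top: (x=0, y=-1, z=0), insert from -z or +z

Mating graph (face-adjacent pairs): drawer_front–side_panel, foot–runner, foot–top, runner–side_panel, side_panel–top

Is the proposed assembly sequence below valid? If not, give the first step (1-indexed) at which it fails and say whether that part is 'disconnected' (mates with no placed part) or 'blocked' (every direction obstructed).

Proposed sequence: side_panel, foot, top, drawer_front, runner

1. side_panel@(0, 0, 0) [-x clear] — {side_panel}
2. foot@(0, -1, 1) — no placed neighbour ⇒ disconnected

Invalid at step 2 (disconnected)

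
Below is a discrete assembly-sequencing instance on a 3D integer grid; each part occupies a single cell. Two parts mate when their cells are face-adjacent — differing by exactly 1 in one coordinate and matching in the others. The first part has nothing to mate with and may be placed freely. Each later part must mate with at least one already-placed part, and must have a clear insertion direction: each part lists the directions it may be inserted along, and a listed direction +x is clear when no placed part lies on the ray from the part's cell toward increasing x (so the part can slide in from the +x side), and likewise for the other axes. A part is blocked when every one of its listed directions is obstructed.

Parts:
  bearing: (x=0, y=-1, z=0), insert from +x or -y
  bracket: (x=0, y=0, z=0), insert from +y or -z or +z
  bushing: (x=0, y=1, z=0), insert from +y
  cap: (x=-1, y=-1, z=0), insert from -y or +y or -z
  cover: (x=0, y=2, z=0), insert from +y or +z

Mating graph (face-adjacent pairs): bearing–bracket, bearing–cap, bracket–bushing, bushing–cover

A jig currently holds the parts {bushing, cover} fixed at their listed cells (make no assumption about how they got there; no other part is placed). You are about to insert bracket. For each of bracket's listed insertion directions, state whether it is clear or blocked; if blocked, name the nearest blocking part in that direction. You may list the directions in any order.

+y: nearest on ray is bushing@(0, 1, 0) ⇒ blocked
-z: ray from bracket(0, 0, 0) has no placed part ⇒ clear
+z: ray from bracket(0, 0, 0) has no placed part ⇒ clear

+y: blocked by bushing; +z: clear; -z: clear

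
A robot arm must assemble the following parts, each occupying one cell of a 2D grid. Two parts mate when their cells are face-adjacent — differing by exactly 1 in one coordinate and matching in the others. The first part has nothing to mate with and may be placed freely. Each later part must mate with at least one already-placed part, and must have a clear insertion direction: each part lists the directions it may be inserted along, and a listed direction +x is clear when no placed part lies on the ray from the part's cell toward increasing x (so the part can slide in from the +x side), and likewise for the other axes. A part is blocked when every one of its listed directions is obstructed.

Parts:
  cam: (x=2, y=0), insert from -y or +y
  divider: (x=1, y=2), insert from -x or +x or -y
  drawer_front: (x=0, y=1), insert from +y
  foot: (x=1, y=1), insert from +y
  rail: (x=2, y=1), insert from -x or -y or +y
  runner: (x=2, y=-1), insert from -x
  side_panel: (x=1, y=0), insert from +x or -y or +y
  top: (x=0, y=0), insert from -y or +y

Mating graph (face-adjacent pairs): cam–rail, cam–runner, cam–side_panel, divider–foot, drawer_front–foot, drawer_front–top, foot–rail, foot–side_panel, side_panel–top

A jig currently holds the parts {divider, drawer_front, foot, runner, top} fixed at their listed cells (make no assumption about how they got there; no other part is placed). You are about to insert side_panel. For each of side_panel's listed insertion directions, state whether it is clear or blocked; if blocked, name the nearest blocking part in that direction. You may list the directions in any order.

+x: clear; +y: blocked by foot; -y: clear

+x: ray from side_panel(1, 0) has no placed part ⇒ clear
-y: ray from side_panel(1, 0) has no placed part ⇒ clear
+y: nearest on ray is foot@(1, 1) ⇒ blocked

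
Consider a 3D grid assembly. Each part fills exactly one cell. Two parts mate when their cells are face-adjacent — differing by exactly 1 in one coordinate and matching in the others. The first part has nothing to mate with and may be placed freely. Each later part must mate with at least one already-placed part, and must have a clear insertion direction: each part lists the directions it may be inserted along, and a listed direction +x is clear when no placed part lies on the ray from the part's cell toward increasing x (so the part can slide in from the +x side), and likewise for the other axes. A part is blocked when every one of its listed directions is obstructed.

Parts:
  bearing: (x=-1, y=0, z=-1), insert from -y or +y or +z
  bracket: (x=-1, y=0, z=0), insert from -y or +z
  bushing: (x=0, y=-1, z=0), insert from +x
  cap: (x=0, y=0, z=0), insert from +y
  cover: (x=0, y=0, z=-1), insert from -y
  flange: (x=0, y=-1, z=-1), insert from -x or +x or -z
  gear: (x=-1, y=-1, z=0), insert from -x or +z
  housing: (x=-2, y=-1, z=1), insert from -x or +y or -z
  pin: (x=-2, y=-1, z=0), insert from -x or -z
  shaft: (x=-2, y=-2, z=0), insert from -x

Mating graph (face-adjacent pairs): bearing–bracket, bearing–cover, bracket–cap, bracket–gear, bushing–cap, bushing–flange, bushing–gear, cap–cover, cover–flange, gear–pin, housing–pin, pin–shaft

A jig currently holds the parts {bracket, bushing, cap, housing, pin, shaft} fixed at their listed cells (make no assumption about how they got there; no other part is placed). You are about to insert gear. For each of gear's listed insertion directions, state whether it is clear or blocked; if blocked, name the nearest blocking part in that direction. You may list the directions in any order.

+z: clear; -x: blocked by pin

-x: nearest on ray is pin@(-2, -1, 0) ⇒ blocked
+z: ray from gear(-1, -1, 0) has no placed part ⇒ clear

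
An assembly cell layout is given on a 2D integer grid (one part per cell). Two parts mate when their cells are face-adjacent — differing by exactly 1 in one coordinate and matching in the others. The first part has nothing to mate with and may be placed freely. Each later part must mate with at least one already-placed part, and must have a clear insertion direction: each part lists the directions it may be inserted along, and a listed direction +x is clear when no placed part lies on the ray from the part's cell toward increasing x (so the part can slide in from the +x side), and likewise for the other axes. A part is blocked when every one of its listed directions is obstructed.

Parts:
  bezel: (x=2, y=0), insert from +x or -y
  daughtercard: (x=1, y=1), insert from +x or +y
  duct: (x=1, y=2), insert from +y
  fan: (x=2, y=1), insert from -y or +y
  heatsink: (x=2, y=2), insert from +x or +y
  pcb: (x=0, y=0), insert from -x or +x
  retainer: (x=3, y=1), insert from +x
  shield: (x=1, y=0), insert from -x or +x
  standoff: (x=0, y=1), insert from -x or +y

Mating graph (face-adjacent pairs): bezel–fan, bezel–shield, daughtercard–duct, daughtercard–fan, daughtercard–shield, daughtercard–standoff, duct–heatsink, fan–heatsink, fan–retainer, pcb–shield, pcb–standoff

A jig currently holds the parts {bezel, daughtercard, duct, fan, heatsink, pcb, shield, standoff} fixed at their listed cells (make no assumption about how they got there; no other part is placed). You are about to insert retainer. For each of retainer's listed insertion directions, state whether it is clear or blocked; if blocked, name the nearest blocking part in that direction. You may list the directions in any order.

+x: ray from retainer(3, 1) has no placed part ⇒ clear

+x: clear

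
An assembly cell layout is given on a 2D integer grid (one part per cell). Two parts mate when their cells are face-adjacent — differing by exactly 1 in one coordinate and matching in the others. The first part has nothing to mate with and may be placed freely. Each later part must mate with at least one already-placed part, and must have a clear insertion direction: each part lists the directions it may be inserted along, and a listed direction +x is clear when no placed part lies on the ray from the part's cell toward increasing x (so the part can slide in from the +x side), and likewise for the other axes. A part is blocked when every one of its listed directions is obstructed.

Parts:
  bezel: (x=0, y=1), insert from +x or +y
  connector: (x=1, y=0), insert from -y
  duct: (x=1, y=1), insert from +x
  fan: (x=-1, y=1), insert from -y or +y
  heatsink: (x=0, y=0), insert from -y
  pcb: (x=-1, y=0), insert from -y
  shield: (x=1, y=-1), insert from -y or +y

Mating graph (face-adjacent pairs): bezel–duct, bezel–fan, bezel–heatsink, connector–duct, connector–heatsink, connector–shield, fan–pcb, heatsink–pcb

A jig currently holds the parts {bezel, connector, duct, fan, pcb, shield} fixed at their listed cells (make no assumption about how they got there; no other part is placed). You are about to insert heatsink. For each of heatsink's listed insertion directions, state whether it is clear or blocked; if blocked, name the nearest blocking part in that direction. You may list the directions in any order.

-y: clear

-y: ray from heatsink(0, 0) has no placed part ⇒ clear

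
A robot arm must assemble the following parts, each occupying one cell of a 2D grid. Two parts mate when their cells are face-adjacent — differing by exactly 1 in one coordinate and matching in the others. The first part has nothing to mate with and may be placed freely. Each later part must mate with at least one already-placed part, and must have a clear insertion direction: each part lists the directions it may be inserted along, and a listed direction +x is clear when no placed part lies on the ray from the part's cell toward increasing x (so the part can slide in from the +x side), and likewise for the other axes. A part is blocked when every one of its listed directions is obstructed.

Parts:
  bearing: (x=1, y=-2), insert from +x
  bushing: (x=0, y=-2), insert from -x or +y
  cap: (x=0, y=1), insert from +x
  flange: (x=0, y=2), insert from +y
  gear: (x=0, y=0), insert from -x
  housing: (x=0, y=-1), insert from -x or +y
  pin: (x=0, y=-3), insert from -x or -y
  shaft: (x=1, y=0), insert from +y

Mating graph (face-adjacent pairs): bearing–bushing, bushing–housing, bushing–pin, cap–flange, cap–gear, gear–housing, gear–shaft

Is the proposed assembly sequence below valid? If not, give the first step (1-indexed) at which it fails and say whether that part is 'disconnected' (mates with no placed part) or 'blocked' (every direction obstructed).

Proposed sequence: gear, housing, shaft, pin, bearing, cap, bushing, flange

1. gear@(0, 0) [-x clear] — {gear}
2. housing@(0, -1) [-x clear] — {gear, housing}
3. shaft@(1, 0) [+y clear] — {gear, housing, shaft}
4. pin@(0, -3) — no placed neighbour ⇒ disconnected

Invalid at step 4 (disconnected)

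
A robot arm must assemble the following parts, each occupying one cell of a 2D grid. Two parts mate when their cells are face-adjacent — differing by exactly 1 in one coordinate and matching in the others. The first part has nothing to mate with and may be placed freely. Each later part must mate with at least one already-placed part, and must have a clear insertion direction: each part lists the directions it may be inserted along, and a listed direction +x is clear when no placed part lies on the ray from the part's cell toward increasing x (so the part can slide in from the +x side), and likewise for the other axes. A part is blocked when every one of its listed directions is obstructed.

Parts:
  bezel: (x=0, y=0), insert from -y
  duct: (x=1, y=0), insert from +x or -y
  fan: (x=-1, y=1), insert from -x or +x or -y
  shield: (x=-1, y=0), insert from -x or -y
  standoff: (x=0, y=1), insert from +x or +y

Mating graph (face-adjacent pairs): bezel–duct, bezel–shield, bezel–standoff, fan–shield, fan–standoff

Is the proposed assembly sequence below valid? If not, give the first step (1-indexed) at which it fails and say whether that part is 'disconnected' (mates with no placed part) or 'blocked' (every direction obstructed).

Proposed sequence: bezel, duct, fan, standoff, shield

1. bezel@(0, 0) [-y clear] — {bezel}
2. duct@(1, 0) [+x clear] — {bezel, duct}
3. fan@(-1, 1) — no placed neighbour ⇒ disconnected

Invalid at step 3 (disconnected)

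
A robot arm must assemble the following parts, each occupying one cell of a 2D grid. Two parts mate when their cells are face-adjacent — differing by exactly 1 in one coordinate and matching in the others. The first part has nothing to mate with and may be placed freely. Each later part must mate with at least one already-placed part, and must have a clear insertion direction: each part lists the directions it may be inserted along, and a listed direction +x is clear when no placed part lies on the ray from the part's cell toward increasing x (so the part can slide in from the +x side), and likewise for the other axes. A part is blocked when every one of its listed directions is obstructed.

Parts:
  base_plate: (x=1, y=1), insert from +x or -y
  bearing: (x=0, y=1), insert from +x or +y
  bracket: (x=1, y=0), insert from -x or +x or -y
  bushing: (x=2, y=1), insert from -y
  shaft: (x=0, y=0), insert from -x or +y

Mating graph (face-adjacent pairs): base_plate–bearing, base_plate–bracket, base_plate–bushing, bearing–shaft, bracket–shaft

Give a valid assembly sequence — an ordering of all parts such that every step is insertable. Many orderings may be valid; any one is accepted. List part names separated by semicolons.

bearing; base_plate; bracket; bushing; shaft

1. bearing@(0, 1) [+x clear] — {bearing}
2. base_plate@(1, 1) [+x clear] — {base_plate, bearing}
3. bracket@(1, 0) [-x clear] — {base_plate, bearing, bracket}
4. bushing@(2, 1) [-y clear] — {base_plate, bearing, bracket, bushing}
5. shaft@(0, 0) [-x clear] — {base_plate, bearing, bracket, bushing, shaft}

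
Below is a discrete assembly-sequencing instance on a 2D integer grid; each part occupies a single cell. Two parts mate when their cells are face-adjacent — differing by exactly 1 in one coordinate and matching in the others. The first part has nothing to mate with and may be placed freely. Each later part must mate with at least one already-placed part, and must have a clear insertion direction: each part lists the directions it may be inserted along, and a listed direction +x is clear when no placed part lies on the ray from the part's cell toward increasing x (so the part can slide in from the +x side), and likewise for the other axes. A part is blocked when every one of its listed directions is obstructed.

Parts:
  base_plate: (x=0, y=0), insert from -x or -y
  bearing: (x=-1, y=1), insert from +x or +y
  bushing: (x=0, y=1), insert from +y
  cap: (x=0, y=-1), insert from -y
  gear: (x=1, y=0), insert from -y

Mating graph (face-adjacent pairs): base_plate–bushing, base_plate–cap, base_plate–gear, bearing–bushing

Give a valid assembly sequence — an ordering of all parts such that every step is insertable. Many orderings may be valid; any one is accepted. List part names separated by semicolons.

gear; base_plate; cap; bushing; bearing

1. gear@(1, 0) [-y clear] — {gear}
2. base_plate@(0, 0) [-x clear] — {base_plate, gear}
3. cap@(0, -1) [-y clear] — {base_plate, cap, gear}
4. bushing@(0, 1) [+y clear] — {base_plate, bushing, cap, gear}
5. bearing@(-1, 1) [+y clear] — {base_plate, bearing, bushing, cap, gear}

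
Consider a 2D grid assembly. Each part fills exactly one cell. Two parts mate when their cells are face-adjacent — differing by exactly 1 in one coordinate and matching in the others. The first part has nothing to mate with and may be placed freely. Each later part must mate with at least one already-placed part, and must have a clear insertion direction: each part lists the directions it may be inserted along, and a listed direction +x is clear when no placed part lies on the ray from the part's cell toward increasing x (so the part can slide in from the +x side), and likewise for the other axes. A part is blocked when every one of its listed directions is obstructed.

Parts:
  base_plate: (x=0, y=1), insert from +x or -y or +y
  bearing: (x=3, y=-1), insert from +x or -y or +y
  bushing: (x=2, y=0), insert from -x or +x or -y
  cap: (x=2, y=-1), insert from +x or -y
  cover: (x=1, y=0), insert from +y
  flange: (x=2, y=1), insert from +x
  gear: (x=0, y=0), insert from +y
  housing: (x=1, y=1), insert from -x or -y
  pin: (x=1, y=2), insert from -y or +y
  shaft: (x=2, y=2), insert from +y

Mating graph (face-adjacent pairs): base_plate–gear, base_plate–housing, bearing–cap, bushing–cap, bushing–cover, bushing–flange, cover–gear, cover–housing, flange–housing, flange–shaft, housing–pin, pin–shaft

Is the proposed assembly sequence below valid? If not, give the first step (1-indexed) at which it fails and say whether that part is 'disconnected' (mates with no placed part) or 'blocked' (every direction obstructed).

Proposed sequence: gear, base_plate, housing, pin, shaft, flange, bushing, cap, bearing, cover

Invalid at step 10 (blocked)

1. gear@(0, 0) [+y clear] — {gear}
2. base_plate@(0, 1) [+x clear] — {base_plate, gear}
3. housing@(1, 1) [-y clear] — {base_plate, gear, housing}
4. pin@(1, 2) [+y clear] — {base_plate, gear, housing, pin}
5. shaft@(2, 2) [+y clear] — {base_plate, gear, housing, pin, shaft}
6. flange@(2, 1) [+x clear] — {base_plate, flange, gear, housing, pin, shaft}
7. bushing@(2, 0) [+x clear] — {base_plate, bushing, flange, gear, housing, pin, shaft}
8. cap@(2, -1) [+x clear] — {base_plate, bushing, cap, flange, gear, housing, pin, shaft}
9. bearing@(3, -1) [+x clear] — {base_plate, bearing, bushing, cap, flange, gear, housing, pin, shaft}
10. cover@(1, 0) — +y all obstructed ⇒ blocked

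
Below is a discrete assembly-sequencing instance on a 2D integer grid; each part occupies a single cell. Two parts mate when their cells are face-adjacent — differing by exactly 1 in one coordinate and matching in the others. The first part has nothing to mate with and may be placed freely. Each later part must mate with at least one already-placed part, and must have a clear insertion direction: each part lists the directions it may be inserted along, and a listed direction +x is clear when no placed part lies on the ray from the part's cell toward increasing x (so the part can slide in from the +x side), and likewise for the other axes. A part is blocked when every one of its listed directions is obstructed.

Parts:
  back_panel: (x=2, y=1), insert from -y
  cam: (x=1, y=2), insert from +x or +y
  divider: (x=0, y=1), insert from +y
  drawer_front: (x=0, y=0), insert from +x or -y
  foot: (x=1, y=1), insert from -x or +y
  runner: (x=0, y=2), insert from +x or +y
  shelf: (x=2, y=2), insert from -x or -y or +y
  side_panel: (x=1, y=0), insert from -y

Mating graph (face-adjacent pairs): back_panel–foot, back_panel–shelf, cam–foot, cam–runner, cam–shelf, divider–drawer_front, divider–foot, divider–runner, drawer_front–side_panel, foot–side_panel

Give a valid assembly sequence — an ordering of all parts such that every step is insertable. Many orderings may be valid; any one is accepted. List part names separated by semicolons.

side_panel; foot; divider; runner; drawer_front; back_panel; cam; shelf

1. side_panel@(1, 0) [-y clear] — {side_panel}
2. foot@(1, 1) [-x clear] — {foot, side_panel}
3. divider@(0, 1) [+y clear] — {divider, foot, side_panel}
4. runner@(0, 2) [+x clear] — {divider, foot, runner, side_panel}
5. drawer_front@(0, 0) [-y clear] — {divider, drawer_front, foot, runner, side_panel}
6. back_panel@(2, 1) [-y clear] — {back_panel, divider, drawer_front, foot, runner, side_panel}
7. cam@(1, 2) [+x clear] — {back_panel, cam, divider, drawer_front, foot, runner, side_panel}
8. shelf@(2, 2) [+y clear] — {back_panel, cam, divider, drawer_front, foot, runner, shelf, side_panel}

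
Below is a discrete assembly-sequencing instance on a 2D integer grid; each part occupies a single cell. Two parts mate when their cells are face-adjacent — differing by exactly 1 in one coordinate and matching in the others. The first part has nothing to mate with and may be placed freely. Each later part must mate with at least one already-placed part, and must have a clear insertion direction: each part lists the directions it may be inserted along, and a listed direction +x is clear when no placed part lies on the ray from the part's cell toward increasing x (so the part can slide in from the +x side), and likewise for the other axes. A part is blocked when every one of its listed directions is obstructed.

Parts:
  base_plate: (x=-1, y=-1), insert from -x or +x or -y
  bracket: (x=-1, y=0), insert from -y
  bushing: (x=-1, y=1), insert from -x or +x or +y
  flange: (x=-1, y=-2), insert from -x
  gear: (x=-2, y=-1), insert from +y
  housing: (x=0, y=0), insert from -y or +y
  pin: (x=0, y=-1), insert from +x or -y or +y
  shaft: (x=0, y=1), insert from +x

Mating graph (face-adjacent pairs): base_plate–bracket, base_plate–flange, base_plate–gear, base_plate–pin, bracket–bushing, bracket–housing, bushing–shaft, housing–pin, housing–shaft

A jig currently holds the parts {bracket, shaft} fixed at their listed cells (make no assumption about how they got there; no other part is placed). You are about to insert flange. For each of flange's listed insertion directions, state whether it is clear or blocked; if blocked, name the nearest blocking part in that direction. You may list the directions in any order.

-x: ray from flange(-1, -2) has no placed part ⇒ clear

-x: clear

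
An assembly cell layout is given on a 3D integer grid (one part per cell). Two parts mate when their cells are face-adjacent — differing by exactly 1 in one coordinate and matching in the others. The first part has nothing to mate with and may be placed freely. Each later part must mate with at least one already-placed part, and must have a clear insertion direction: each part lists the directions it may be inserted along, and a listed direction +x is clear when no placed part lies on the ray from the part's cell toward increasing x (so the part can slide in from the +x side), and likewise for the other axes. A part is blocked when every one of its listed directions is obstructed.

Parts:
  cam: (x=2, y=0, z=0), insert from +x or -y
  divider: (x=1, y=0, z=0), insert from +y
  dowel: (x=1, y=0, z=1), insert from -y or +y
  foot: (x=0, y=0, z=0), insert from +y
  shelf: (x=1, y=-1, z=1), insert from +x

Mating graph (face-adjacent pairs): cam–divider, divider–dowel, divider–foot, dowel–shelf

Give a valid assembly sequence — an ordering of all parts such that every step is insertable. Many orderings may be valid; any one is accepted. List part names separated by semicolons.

shelf; dowel; divider; foot; cam

1. shelf@(1, -1, 1) [+x clear] — {shelf}
2. dowel@(1, 0, 1) [+y clear] — {dowel, shelf}
3. divider@(1, 0, 0) [+y clear] — {divider, dowel, shelf}
4. foot@(0, 0, 0) [+y clear] — {divider, dowel, foot, shelf}
5. cam@(2, 0, 0) [+x clear] — {cam, divider, dowel, foot, shelf}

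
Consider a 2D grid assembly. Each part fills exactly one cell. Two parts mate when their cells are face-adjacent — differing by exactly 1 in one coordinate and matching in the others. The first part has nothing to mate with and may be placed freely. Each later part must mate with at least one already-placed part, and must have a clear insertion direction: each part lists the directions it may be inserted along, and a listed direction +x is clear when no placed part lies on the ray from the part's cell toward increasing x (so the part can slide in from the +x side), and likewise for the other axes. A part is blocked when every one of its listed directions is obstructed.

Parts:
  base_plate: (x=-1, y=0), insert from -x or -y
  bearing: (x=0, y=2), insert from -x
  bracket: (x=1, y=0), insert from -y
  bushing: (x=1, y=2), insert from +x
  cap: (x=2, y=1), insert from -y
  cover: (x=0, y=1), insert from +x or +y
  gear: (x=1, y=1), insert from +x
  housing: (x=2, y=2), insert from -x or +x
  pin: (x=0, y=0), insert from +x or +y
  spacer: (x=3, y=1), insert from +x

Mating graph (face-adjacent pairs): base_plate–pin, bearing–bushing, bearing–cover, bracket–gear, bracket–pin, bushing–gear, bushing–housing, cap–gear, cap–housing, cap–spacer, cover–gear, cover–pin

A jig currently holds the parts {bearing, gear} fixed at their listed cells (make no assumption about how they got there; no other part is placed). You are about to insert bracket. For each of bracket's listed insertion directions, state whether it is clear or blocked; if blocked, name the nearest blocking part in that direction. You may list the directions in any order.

-y: clear

-y: ray from bracket(1, 0) has no placed part ⇒ clear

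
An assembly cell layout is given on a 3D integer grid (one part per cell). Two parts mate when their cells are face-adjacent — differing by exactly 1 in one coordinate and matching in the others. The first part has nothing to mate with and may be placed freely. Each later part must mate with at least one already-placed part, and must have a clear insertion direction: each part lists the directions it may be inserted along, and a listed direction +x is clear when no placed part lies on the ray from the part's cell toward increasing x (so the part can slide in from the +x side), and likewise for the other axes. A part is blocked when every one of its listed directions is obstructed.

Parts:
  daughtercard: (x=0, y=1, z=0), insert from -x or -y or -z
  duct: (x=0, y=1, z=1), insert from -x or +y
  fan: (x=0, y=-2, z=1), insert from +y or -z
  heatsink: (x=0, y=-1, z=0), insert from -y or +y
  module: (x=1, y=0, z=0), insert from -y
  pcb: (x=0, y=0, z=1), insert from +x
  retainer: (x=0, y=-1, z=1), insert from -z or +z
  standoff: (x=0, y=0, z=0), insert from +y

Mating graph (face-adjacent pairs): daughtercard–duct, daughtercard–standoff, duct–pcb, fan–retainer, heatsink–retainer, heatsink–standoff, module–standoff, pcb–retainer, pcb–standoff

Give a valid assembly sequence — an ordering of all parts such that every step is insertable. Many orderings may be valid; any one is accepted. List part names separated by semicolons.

fan; retainer; heatsink; standoff; module; daughtercard; duct; pcb

1. fan@(0, -2, 1) [+y clear] — {fan}
2. retainer@(0, -1, 1) [-z clear] — {fan, retainer}
3. heatsink@(0, -1, 0) [-y clear] — {fan, heatsink, retainer}
4. standoff@(0, 0, 0) [+y clear] — {fan, heatsink, retainer, standoff}
5. module@(1, 0, 0) [-y clear] — {fan, heatsink, module, retainer, standoff}
6. daughtercard@(0, 1, 0) [-x clear] — {daughtercard, fan, heatsink, module, retainer, standoff}
7. duct@(0, 1, 1) [-x clear] — {daughtercard, duct, fan, heatsink, module, retainer, standoff}
8. pcb@(0, 0, 1) [+x clear] — {daughtercard, duct, fan, heatsink, module, pcb, retainer, standoff}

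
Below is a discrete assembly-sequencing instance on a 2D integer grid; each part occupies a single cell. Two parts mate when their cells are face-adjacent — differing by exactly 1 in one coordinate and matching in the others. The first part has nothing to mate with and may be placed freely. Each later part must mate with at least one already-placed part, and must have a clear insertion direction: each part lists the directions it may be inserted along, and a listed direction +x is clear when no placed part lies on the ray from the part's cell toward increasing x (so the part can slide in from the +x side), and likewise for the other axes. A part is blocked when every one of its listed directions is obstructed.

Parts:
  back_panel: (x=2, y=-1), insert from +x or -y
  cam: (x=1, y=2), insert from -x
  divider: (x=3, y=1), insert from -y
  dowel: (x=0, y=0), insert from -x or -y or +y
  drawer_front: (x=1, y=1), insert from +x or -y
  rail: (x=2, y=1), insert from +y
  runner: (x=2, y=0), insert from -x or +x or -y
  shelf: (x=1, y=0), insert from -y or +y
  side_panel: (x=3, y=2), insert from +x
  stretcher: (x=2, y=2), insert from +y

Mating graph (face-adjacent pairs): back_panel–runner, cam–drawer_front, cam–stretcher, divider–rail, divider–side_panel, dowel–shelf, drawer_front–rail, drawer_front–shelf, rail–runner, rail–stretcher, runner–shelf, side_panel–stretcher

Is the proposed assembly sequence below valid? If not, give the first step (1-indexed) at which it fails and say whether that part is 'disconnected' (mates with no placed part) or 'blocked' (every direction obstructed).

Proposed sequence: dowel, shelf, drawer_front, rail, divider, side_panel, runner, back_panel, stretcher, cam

1. dowel@(0, 0) [-x clear] — {dowel}
2. shelf@(1, 0) [-y clear] — {dowel, shelf}
3. drawer_front@(1, 1) [+x clear] — {dowel, drawer_front, shelf}
4. rail@(2, 1) [+y clear] — {dowel, drawer_front, rail, shelf}
5. divider@(3, 1) [-y clear] — {divider, dowel, drawer_front, rail, shelf}
6. side_panel@(3, 2) [+x clear] — {divider, dowel, drawer_front, rail, shelf, side_panel}
7. runner@(2, 0) [+x clear] — {divider, dowel, drawer_front, rail, runner, shelf, side_panel}
8. back_panel@(2, -1) [+x clear] — {back_panel, divider, dowel, drawer_front, rail, runner, shelf, side_panel}
9. stretcher@(2, 2) [+y clear] — {back_panel, divider, dowel, drawer_front, rail, runner, shelf, side_panel, stretcher}
10. cam@(1, 2) [-x clear] — {back_panel, cam, divider, dowel, drawer_front, rail, runner, shelf, side_panel, stretcher}

Valid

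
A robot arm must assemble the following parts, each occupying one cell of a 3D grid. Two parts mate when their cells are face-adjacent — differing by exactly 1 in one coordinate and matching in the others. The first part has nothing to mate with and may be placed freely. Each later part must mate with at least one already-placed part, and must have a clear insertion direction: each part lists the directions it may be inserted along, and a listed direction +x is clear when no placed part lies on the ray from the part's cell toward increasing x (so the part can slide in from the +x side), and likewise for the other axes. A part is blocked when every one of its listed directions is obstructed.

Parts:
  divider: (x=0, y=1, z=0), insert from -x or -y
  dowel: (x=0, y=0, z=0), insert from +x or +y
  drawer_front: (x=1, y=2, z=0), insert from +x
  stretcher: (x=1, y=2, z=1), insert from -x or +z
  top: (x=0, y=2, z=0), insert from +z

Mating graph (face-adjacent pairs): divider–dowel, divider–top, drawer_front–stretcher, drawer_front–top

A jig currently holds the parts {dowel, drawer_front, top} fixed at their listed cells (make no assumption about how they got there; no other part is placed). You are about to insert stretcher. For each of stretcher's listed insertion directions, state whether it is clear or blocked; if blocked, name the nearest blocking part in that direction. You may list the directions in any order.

+z: clear; -x: clear

-x: ray from stretcher(1, 2, 1) has no placed part ⇒ clear
+z: ray from stretcher(1, 2, 1) has no placed part ⇒ clear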